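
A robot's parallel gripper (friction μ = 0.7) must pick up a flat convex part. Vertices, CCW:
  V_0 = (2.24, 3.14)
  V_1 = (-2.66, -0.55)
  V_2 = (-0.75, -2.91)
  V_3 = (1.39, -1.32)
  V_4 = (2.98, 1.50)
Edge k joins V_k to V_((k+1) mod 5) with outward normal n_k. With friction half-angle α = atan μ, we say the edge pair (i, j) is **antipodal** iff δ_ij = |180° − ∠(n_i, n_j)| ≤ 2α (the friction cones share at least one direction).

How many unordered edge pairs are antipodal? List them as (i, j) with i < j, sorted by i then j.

α = atan 0.7 = 34.99°;  2α = 69.98°
n_0 = (-0.6016, +0.7988)
n_1 = (-0.7773, -0.6291)
n_2 = (+0.5964, -0.8027)
n_3 = (+0.8711, -0.4911)
n_4 = (+0.9115, +0.4113)
  (0,1): δ = 88.00°  ·
  (0,2): δ = 0.37°  ✓
  (0,3): δ = 23.60°  ✓
  (0,4): δ = 77.30°  ·
  (1,2): δ = 92.37°  ·
  (1,3): δ = 68.40°  ✓
  (1,4): δ = 14.70°  ✓
  (2,3): δ = 156.03°  ·
  (2,4): δ = 102.33°  ·
  (3,4): δ = 126.30°  ·
antipodal pairs: 4

count = 4; pairs: (0,2), (0,3), (1,3), (1,4)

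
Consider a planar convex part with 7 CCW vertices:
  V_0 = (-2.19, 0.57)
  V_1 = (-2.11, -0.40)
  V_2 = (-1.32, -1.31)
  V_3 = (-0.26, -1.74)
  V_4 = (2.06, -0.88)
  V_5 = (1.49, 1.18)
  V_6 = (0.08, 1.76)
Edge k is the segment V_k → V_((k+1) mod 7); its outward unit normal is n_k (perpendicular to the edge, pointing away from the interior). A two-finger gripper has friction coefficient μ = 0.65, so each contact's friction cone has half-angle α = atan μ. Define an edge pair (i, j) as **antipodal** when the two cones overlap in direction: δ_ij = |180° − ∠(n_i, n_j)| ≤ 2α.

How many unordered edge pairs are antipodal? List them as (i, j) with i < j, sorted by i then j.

α = atan 0.65 = 33.02°;  2α = 66.05°
n_0 = (-0.9966, -0.0822)
n_1 = (-0.7551, -0.6556)
n_2 = (-0.3759, -0.9267)
n_3 = (+0.3476, -0.9377)
n_4 = (+0.9638, +0.2667)
n_5 = (+0.3804, +0.9248)
n_6 = (-0.4643, +0.8857)
  (0,1): δ = 143.75°  ·
  (0,2): δ = 116.80°  ·
  (0,3): δ = 74.38°  ·
  (0,4): δ = 10.75°  ✓
  (0,5): δ = 62.93°  ✓
  (0,6): δ = 112.95°  ·
  (1,2): δ = 153.04°  ·
  (1,3): δ = 110.62°  ·
  (1,4): δ = 25.50°  ✓
  (1,5): δ = 26.68°  ✓
  (1,6): δ = 76.70°  ·
  (2,3): δ = 137.58°  ·
  (2,4): δ = 52.45°  ✓
  (2,5): δ = 0.28°  ✓
  (2,6): δ = 49.75°  ✓
  (3,4): δ = 94.87°  ·
  (3,5): δ = 42.70°  ✓
  (3,6): δ = 7.33°  ✓
  (4,5): δ = 127.83°  ·
  (4,6): δ = 77.80°  ·
  (5,6): δ = 129.98°  ·
antipodal pairs: 9

count = 9; pairs: (0,4), (0,5), (1,4), (1,5), (2,4), (2,5), (2,6), (3,5), (3,6)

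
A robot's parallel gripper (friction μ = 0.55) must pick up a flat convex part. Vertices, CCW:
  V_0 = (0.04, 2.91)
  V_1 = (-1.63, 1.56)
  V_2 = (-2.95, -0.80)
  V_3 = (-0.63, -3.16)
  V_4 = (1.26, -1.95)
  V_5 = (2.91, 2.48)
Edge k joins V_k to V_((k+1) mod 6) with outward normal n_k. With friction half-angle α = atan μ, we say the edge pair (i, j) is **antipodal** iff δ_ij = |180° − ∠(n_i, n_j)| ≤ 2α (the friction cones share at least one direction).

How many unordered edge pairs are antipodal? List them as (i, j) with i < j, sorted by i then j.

α = atan 0.55 = 28.81°;  2α = 57.62°
n_0 = (-0.6287, +0.7777)
n_1 = (-0.8728, +0.4882)
n_2 = (-0.7131, -0.7010)
n_3 = (+0.5392, -0.8422)
n_4 = (+0.9371, -0.3490)
n_5 = (+0.1482, +0.9890)
  (0,1): δ = 158.17°  ·
  (0,2): δ = 84.44°  ·
  (0,3): δ = 6.32°  ✓
  (0,4): δ = 30.62°  ✓
  (0,5): δ = 132.53°  ·
  (1,2): δ = 106.27°  ·
  (1,3): δ = 28.15°  ✓
  (1,4): δ = 8.79°  ✓
  (1,5): δ = 110.70°  ·
  (2,3): δ = 101.88°  ·
  (2,4): δ = 64.94°  ·
  (2,5): δ = 36.97°  ✓
  (3,4): δ = 143.06°  ·
  (3,5): δ = 41.15°  ✓
  (4,5): δ = 78.09°  ·
antipodal pairs: 6

count = 6; pairs: (0,3), (0,4), (1,3), (1,4), (2,5), (3,5)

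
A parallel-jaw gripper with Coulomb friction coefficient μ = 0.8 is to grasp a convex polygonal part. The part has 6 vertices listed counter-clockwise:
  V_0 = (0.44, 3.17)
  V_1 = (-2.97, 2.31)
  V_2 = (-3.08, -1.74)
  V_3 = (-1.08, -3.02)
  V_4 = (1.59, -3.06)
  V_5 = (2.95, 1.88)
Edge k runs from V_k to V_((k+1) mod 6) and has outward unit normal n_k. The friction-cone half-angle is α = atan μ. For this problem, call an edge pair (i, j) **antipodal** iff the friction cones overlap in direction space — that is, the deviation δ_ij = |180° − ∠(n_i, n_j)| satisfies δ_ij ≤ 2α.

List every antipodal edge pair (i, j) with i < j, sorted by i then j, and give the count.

α = atan 0.8 = 38.66°;  2α = 77.32°
n_0 = (-0.2445, +0.9696)
n_1 = (-0.9996, +0.0272)
n_2 = (-0.5391, -0.8423)
n_3 = (-0.0150, -0.9999)
n_4 = (+0.9641, -0.2654)
n_5 = (+0.4571, +0.8894)
  (0,1): δ = 105.71°  ·
  (0,2): δ = 46.77°  ✓
  (0,3): δ = 15.01°  ✓
  (0,4): δ = 60.45°  ✓
  (0,5): δ = 138.64°  ·
  (1,2): δ = 121.06°  ·
  (1,3): δ = 89.30°  ·
  (1,4): δ = 13.84°  ✓
  (1,5): δ = 64.36°  ✓
  (2,3): δ = 148.24°  ·
  (2,4): δ = 72.77°  ✓
  (2,5): δ = 5.42°  ✓
  (3,4): δ = 104.53°  ·
  (3,5): δ = 26.34°  ✓
  (4,5): δ = 101.81°  ·
antipodal pairs: 8

count = 8; pairs: (0,2), (0,3), (0,4), (1,4), (1,5), (2,4), (2,5), (3,5)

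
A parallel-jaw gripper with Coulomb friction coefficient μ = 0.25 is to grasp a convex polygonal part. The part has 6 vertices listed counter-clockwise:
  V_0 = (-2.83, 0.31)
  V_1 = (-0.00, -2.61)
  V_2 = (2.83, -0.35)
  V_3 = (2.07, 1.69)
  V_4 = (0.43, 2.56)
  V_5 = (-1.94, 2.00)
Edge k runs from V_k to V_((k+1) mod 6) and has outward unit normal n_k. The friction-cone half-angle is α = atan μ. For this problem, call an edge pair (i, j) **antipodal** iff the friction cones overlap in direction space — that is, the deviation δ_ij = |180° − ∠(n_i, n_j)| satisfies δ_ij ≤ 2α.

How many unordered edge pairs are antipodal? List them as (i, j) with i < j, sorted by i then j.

count = 4; pairs: (0,2), (0,3), (1,4), (1,5)

α = atan 0.25 = 14.04°;  2α = 28.07°
n_0 = (-0.7181, -0.6960)
n_1 = (+0.6240, -0.7814)
n_2 = (+0.9371, +0.3491)
n_3 = (+0.4686, +0.8834)
n_4 = (-0.2300, +0.9732)
n_5 = (-0.8848, +0.4660)
  (0,1): δ = 95.49°  ·
  (0,2): δ = 23.67°  ✓
  (0,3): δ = 17.95°  ✓
  (0,4): δ = 59.19°  ·
  (0,5): δ = 108.12°  ·
  (1,2): δ = 108.18°  ·
  (1,3): δ = 66.56°  ·
  (1,4): δ = 25.32°  ✓
  (1,5): δ = 23.62°  ✓
  (2,3): δ = 138.38°  ·
  (2,4): δ = 97.14°  ·
  (2,5): δ = 48.21°  ·
  (3,4): δ = 138.76°  ·
  (3,5): δ = 89.83°  ·
  (4,5): δ = 131.07°  ·
antipodal pairs: 4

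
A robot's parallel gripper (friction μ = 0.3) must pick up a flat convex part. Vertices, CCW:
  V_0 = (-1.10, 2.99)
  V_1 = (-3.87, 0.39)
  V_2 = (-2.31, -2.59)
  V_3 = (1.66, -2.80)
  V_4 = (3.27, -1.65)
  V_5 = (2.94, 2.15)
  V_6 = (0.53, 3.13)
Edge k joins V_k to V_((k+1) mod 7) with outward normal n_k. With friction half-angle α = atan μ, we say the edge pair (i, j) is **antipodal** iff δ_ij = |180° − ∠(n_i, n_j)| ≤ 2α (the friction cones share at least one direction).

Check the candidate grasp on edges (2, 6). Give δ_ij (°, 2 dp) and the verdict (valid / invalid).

δ = 7.94°, valid

α = atan 0.3 = 16.70°;  2α = 33.40°
edge 2: e_2 = (+3.97, -0.21);  n_2 = (-0.0528, -0.9986)
edge 6: e_6 = (-1.63, -0.14);  n_6 = (-0.0856, +0.9963)
∠(n_2, n_6) = 172.06°
δ = |180° − 172.06°| = 7.94°
7.94° ≤ 2α = 33.40°  →  valid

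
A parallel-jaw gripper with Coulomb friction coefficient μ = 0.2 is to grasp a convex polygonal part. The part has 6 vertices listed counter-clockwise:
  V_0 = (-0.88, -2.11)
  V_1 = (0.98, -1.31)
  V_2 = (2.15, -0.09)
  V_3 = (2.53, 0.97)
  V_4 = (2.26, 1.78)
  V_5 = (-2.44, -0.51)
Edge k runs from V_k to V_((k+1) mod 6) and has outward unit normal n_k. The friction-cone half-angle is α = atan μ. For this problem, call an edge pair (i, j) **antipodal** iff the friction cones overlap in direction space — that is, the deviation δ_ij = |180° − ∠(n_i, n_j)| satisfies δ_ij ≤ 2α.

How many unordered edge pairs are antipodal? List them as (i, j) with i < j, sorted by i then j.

α = atan 0.2 = 11.31°;  2α = 22.62°
n_0 = (+0.3951, -0.9186)
n_1 = (+0.7217, -0.6922)
n_2 = (+0.9413, -0.3375)
n_3 = (+0.9487, +0.3162)
n_4 = (-0.4380, +0.8990)
n_5 = (-0.7160, -0.6981)
  (0,1): δ = 157.07°  ·
  (0,2): δ = 133.00°  ·
  (0,3): δ = 94.84°  ·
  (0,4): δ = 2.70°  ✓
  (0,5): δ = 111.00°  ·
  (1,2): δ = 155.92°  ·
  (1,3): δ = 117.76°  ·
  (1,4): δ = 20.22°  ✓
  (1,5): δ = 88.08°  ·
  (2,3): δ = 141.84°  ·
  (2,4): δ = 44.30°  ·
  (2,5): δ = 64.00°  ·
  (3,4): δ = 82.46°  ·
  (3,5): δ = 25.84°  ·
  (4,5): δ = 71.70°  ·
antipodal pairs: 2

count = 2; pairs: (0,4), (1,4)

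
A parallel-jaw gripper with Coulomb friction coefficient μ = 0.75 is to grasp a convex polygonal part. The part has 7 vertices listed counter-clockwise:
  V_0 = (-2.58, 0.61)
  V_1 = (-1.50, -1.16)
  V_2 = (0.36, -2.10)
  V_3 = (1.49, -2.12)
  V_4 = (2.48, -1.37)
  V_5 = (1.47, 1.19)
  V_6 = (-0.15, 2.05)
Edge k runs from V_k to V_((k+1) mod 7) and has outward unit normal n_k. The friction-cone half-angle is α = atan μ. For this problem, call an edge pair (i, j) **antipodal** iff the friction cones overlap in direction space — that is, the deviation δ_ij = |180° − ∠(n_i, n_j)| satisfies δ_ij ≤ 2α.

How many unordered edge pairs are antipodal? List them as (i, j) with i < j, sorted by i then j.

count = 10; pairs: (0,4), (0,5), (1,4), (1,5), (1,6), (2,4), (2,5), (2,6), (3,5), (3,6)

α = atan 0.75 = 36.87°;  2α = 73.74°
n_0 = (-0.8536, -0.5209)
n_1 = (-0.4510, -0.8925)
n_2 = (-0.0177, -0.9998)
n_3 = (+0.6039, -0.7971)
n_4 = (+0.9302, +0.3670)
n_5 = (+0.4689, +0.8833)
n_6 = (-0.5098, +0.8603)
  (0,1): δ = 148.20°  ·
  (0,2): δ = 122.40°  ·
  (0,3): δ = 84.24°  ·
  (0,4): δ = 9.86°  ✓
  (0,5): δ = 30.65°  ✓
  (0,6): δ = 89.26°  ·
  (1,2): δ = 154.20°  ·
  (1,3): δ = 116.04°  ·
  (1,4): δ = 41.66°  ✓
  (1,5): δ = 1.15°  ✓
  (1,6): δ = 57.46°  ✓
  (2,3): δ = 141.84°  ·
  (2,4): δ = 67.46°  ✓
  (2,5): δ = 26.95°  ✓
  (2,6): δ = 31.66°  ✓
  (3,4): δ = 105.62°  ·
  (3,5): δ = 65.11°  ✓
  (3,6): δ = 6.50°  ✓
  (4,5): δ = 139.49°  ·
  (4,6): δ = 80.88°  ·
  (5,6): δ = 121.39°  ·
antipodal pairs: 10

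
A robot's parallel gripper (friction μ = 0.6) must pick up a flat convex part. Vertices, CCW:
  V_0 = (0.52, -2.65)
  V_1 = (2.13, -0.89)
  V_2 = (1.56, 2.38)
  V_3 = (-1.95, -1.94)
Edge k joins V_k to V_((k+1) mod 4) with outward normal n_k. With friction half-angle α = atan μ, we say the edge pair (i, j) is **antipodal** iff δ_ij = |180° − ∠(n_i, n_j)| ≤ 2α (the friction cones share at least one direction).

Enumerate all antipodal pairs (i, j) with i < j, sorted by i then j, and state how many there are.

count = 2; pairs: (0,2), (1,2)

α = atan 0.6 = 30.96°;  2α = 61.93°
n_0 = (+0.7378, -0.6750)
n_1 = (+0.9851, +0.1717)
n_2 = (-0.7761, +0.6306)
n_3 = (-0.2763, -0.9611)
  (0,1): δ = 127.66°  ·
  (0,2): δ = 3.36°  ✓
  (0,3): δ = 116.41°  ·
  (1,2): δ = 48.98°  ✓
  (1,3): δ = 64.07°  ·
  (2,3): δ = 66.94°  ·
antipodal pairs: 2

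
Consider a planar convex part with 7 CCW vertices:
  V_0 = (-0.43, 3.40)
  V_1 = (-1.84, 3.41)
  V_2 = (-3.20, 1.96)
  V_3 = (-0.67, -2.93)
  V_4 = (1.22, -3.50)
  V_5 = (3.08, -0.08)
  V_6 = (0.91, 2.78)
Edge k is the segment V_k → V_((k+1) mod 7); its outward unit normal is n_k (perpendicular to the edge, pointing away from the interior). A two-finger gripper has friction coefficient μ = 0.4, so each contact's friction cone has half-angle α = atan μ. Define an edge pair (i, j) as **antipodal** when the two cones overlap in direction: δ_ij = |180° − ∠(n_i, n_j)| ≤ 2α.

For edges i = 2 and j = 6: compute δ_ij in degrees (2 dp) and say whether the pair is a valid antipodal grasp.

α = atan 0.4 = 21.80°;  2α = 43.60°
edge 2: e_2 = (+2.53, -4.89);  n_2 = (-0.8882, -0.4595)
edge 6: e_6 = (-1.34, +0.62);  n_6 = (+0.4199, +0.9076)
∠(n_2, n_6) = 142.19°
δ = |180° − 142.19°| = 37.81°
37.81° ≤ 2α = 43.60°  →  valid

δ = 37.81°, valid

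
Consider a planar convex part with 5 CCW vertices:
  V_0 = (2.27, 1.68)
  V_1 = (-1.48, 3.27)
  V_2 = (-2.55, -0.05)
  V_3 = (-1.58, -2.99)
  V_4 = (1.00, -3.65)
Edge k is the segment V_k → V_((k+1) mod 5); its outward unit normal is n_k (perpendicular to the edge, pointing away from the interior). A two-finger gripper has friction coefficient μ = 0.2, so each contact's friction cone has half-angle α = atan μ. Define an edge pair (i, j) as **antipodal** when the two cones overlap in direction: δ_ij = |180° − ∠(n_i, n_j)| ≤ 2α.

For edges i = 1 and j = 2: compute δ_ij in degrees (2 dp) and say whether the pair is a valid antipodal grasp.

α = atan 0.2 = 11.31°;  2α = 22.62°
edge 1: e_1 = (-1.07, -3.32);  n_1 = (-0.9518, +0.3068)
edge 2: e_2 = (+0.97, -2.94);  n_2 = (-0.9496, -0.3133)
∠(n_1, n_2) = 36.12°
δ = |180° − 36.12°| = 143.88°
143.88° > 2α = 22.62°  →  invalid

δ = 143.88°, invalid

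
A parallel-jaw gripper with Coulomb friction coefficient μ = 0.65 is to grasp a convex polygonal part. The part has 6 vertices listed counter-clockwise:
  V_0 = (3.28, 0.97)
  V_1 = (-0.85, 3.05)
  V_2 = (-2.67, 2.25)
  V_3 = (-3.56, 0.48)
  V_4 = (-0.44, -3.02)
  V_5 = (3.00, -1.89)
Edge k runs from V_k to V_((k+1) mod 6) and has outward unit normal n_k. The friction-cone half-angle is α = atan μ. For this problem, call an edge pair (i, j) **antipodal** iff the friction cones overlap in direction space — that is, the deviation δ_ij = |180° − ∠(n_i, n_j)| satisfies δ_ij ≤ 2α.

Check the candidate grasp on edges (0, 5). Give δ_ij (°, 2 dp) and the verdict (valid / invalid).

δ = 111.14°, invalid

α = atan 0.65 = 33.02°;  2α = 66.05°
edge 0: e_0 = (-4.13, +2.08);  n_0 = (+0.4498, +0.8931)
edge 5: e_5 = (+0.28, +2.86);  n_5 = (+0.9952, -0.0974)
∠(n_0, n_5) = 68.86°
δ = |180° − 68.86°| = 111.14°
111.14° > 2α = 66.05°  →  invalid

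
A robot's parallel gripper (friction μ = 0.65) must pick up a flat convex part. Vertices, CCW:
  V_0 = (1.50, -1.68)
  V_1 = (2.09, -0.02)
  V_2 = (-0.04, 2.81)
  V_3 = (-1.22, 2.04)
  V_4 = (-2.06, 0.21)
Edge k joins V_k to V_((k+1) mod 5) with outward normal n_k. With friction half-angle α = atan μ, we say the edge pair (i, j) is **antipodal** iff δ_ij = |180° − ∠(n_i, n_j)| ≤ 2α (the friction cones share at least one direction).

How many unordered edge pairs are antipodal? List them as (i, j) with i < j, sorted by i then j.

α = atan 0.65 = 33.02°;  2α = 66.05°
n_0 = (+0.9423, -0.3349)
n_1 = (+0.7990, +0.6014)
n_2 = (-0.5465, +0.8375)
n_3 = (-0.9088, +0.4172)
n_4 = (-0.4689, -0.8832)
  (0,1): δ = 123.47°  ·
  (0,2): δ = 37.31°  ✓
  (0,3): δ = 5.09°  ✓
  (0,4): δ = 81.60°  ·
  (1,2): δ = 93.84°  ·
  (1,3): δ = 61.62°  ✓
  (1,4): δ = 25.07°  ✓
  (2,3): δ = 147.78°  ·
  (2,4): δ = 61.09°  ✓
  (3,4): δ = 93.31°  ·
antipodal pairs: 5

count = 5; pairs: (0,2), (0,3), (1,3), (1,4), (2,4)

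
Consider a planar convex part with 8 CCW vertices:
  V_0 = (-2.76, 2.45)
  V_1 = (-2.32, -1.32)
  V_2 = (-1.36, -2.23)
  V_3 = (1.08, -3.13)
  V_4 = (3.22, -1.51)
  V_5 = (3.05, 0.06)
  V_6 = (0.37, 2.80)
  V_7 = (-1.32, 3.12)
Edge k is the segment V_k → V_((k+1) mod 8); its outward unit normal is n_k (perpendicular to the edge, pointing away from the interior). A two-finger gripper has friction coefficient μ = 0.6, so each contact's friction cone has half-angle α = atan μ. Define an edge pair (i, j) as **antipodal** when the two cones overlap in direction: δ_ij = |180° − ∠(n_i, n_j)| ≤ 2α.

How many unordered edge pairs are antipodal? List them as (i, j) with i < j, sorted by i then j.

α = atan 0.6 = 30.96°;  2α = 61.93°
n_0 = (-0.9933, -0.1159)
n_1 = (-0.6880, -0.7258)
n_2 = (-0.3461, -0.9382)
n_3 = (+0.6036, -0.7973)
n_4 = (+0.9942, +0.1077)
n_5 = (+0.7149, +0.6992)
n_6 = (+0.1860, +0.9825)
n_7 = (-0.4219, +0.9067)
  (0,1): δ = 140.13°  ·
  (0,2): δ = 116.90°  ·
  (0,3): δ = 59.53°  ✓
  (0,4): δ = 0.48°  ✓
  (0,5): δ = 37.71°  ✓
  (0,6): δ = 72.62°  ·
  (0,7): δ = 108.29°  ·
  (1,2): δ = 156.78°  ·
  (1,3): δ = 99.41°  ·
  (1,4): δ = 40.35°  ✓
  (1,5): δ = 2.17°  ✓
  (1,6): δ = 32.75°  ✓
  (1,7): δ = 68.42°  ·
  (2,3): δ = 122.63°  ·
  (2,4): δ = 63.57°  ·
  (2,5): δ = 25.39°  ✓
  (2,6): δ = 9.52°  ✓
  (2,7): δ = 45.20°  ✓
  (3,4): δ = 120.95°  ·
  (3,5): δ = 82.76°  ·
  (3,6): δ = 47.85°  ✓
  (3,7): δ = 12.17°  ✓
  (4,5): δ = 141.81°  ·
  (4,6): δ = 106.90°  ·
  (4,7): δ = 71.23°  ·
  (5,6): δ = 145.09°  ·
  (5,7): δ = 109.41°  ·
  (6,7): δ = 144.33°  ·
antipodal pairs: 11

count = 11; pairs: (0,3), (0,4), (0,5), (1,4), (1,5), (1,6), (2,5), (2,6), (2,7), (3,6), (3,7)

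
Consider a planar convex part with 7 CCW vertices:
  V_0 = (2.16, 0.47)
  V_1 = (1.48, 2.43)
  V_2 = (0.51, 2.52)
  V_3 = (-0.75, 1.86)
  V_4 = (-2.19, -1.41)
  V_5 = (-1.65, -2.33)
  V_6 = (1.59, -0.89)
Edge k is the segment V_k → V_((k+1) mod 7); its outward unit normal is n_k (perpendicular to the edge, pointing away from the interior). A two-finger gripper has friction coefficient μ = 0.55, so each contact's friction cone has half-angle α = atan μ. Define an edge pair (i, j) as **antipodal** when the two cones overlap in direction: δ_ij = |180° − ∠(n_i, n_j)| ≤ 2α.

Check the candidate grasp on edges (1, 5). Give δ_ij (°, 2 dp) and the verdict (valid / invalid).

δ = 29.26°, valid

α = atan 0.55 = 28.81°;  2α = 57.62°
edge 1: e_1 = (-0.97, +0.09);  n_1 = (+0.0924, +0.9957)
edge 5: e_5 = (+3.24, +1.44);  n_5 = (+0.4061, -0.9138)
∠(n_1, n_5) = 150.74°
δ = |180° − 150.74°| = 29.26°
29.26° ≤ 2α = 57.62°  →  valid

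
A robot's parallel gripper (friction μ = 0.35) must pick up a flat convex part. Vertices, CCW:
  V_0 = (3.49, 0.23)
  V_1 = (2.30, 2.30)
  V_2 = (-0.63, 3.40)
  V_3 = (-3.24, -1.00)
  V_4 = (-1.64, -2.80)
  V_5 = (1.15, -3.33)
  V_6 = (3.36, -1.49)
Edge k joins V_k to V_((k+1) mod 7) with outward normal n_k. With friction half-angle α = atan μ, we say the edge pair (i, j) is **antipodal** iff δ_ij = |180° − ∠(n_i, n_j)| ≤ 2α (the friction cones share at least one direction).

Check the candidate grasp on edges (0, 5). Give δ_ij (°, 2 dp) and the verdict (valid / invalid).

α = atan 0.35 = 19.29°;  2α = 38.58°
edge 0: e_0 = (-1.19, +2.07);  n_0 = (+0.8670, +0.4984)
edge 5: e_5 = (+2.21, +1.84);  n_5 = (+0.6398, -0.7685)
∠(n_0, n_5) = 80.11°
δ = |180° − 80.11°| = 99.89°
99.89° > 2α = 38.58°  →  invalid

δ = 99.89°, invalid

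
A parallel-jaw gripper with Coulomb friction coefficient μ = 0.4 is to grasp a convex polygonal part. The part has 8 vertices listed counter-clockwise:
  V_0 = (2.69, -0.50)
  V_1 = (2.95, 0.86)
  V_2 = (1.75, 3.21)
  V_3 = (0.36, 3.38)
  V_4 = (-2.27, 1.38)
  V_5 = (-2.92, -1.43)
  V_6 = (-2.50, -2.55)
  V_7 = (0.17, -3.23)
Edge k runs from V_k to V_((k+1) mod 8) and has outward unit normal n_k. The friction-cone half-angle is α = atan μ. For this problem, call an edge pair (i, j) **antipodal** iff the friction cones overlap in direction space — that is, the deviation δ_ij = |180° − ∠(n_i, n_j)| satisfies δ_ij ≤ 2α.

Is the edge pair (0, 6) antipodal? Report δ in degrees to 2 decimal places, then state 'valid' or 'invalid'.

α = atan 0.4 = 21.80°;  2α = 43.60°
edge 0: e_0 = (+0.26, +1.36);  n_0 = (+0.9822, -0.1878)
edge 6: e_6 = (+2.67, -0.68);  n_6 = (-0.2468, -0.9691)
∠(n_0, n_6) = 93.47°
δ = |180° − 93.47°| = 86.53°
86.53° > 2α = 43.60°  →  invalid

δ = 86.53°, invalid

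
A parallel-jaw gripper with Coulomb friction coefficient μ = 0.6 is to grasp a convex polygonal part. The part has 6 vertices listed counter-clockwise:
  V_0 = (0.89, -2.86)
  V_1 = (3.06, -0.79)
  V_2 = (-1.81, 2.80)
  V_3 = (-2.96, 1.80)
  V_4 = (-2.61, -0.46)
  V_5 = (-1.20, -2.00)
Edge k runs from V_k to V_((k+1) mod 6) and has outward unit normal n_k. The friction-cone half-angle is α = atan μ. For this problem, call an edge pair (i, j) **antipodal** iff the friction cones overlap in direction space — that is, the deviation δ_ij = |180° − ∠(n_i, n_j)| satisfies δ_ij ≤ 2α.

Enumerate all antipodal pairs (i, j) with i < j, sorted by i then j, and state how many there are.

count = 5; pairs: (0,2), (0,3), (1,3), (1,4), (1,5)

α = atan 0.6 = 30.96°;  2α = 61.93°
n_0 = (+0.6902, -0.7236)
n_1 = (+0.5934, +0.8049)
n_2 = (-0.6562, +0.7546)
n_3 = (-0.9882, -0.1530)
n_4 = (-0.7376, -0.6753)
n_5 = (-0.3805, -0.9248)
  (0,1): δ = 80.05°  ·
  (0,2): δ = 2.64°  ✓
  (0,3): δ = 55.15°  ✓
  (0,4): δ = 88.83°  ·
  (0,5): δ = 113.98°  ·
  (1,2): δ = 102.59°  ·
  (1,3): δ = 44.80°  ✓
  (1,4): δ = 11.13°  ✓
  (1,5): δ = 14.03°  ✓
  (2,3): δ = 122.21°  ·
  (2,4): δ = 88.53°  ·
  (2,5): δ = 63.38°  ·
  (3,4): δ = 146.33°  ·
  (3,5): δ = 121.17°  ·
  (4,5): δ = 154.84°  ·
antipodal pairs: 5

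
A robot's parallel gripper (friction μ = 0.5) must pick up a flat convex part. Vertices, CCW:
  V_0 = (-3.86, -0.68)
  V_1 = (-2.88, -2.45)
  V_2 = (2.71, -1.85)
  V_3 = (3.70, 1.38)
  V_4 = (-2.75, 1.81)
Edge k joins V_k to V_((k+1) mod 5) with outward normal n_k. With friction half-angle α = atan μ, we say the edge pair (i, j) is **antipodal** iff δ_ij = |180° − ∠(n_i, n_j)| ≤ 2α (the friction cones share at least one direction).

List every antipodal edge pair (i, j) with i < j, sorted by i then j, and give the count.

count = 3; pairs: (0,2), (1,3), (2,4)

α = atan 0.5 = 26.57°;  2α = 53.13°
n_0 = (-0.8749, -0.4844)
n_1 = (+0.1067, -0.9943)
n_2 = (+0.9561, -0.2930)
n_3 = (+0.0665, +0.9978)
n_4 = (-0.9134, +0.4072)
  (0,1): δ = 112.85°  ·
  (0,2): δ = 46.01°  ✓
  (0,3): δ = 57.21°  ·
  (0,4): δ = 127.00°  ·
  (1,2): δ = 113.17°  ·
  (1,3): δ = 9.94°  ✓
  (1,4): δ = 59.85°  ·
  (2,3): δ = 76.77°  ·
  (2,4): δ = 6.99°  ✓
  (3,4): δ = 110.21°  ·
antipodal pairs: 3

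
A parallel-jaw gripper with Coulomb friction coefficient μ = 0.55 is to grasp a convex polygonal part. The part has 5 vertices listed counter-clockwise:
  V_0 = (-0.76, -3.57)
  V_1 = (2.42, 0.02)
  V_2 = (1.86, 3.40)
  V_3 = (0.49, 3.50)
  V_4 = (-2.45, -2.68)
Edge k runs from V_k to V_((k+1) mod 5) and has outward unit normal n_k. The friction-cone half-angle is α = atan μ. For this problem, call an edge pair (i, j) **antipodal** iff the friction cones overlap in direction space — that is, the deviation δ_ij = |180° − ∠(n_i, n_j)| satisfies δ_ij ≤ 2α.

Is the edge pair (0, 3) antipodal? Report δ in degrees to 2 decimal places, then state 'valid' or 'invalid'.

α = atan 0.55 = 28.81°;  2α = 57.62°
edge 0: e_0 = (+3.18, +3.59);  n_0 = (+0.7486, -0.6631)
edge 3: e_3 = (-2.94, -6.18);  n_3 = (-0.9030, +0.4296)
∠(n_0, n_3) = 163.91°
δ = |180° − 163.91°| = 16.09°
16.09° ≤ 2α = 57.62°  →  valid

δ = 16.09°, valid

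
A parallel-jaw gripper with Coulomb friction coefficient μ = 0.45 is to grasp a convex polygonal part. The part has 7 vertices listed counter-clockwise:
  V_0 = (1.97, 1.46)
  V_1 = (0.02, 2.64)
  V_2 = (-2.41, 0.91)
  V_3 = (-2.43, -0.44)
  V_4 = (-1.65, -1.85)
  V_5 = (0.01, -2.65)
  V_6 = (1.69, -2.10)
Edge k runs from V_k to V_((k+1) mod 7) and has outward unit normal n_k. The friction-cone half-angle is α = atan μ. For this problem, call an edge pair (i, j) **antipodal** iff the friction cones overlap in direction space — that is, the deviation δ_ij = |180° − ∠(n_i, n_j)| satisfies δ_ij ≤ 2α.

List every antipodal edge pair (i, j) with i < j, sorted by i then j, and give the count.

count = 5; pairs: (0,3), (0,4), (1,5), (2,6), (3,6)

α = atan 0.45 = 24.23°;  2α = 48.46°
n_0 = (+0.5177, +0.8556)
n_1 = (-0.5800, +0.8146)
n_2 = (-0.9999, +0.0148)
n_3 = (-0.8750, -0.4841)
n_4 = (-0.4341, -0.9008)
n_5 = (+0.3111, -0.9504)
n_6 = (+0.9969, -0.0784)
  (0,1): δ = 113.37°  ·
  (0,2): δ = 59.67°  ·
  (0,3): δ = 29.87°  ✓
  (0,4): δ = 5.45°  ✓
  (0,5): δ = 49.31°  ·
  (0,6): δ = 116.68°  ·
  (1,2): δ = 126.30°  ·
  (1,3): δ = 96.50°  ·
  (1,4): δ = 61.18°  ·
  (1,5): δ = 17.32°  ✓
  (1,6): δ = 50.05°  ·
  (2,3): δ = 150.20°  ·
  (2,4): δ = 114.88°  ·
  (2,5): δ = 71.02°  ·
  (2,6): δ = 3.65°  ✓
  (3,4): δ = 144.68°  ·
  (3,5): δ = 100.82°  ·
  (3,6): δ = 33.45°  ✓
  (4,5): δ = 136.14°  ·
  (4,6): δ = 68.77°  ·
  (5,6): δ = 112.62°  ·
antipodal pairs: 5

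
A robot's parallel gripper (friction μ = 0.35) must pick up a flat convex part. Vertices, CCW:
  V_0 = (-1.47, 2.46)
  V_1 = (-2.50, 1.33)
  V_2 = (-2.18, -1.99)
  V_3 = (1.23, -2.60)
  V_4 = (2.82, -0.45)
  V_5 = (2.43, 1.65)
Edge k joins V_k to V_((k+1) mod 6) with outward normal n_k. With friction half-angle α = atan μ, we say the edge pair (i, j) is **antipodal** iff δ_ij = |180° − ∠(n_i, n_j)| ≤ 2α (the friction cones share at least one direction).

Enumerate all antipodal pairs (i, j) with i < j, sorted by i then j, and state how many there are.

count = 3; pairs: (0,3), (1,4), (2,5)

α = atan 0.35 = 19.29°;  2α = 38.58°
n_0 = (-0.7391, +0.6736)
n_1 = (-0.9954, -0.0959)
n_2 = (-0.1761, -0.9844)
n_3 = (+0.8040, -0.5946)
n_4 = (+0.9832, +0.1826)
n_5 = (+0.2034, +0.9791)
  (0,1): δ = 132.15°  ·
  (0,2): δ = 57.79°  ·
  (0,3): δ = 5.87°  ✓
  (0,4): δ = 52.87°  ·
  (0,5): δ = 120.62°  ·
  (1,2): δ = 105.65°  ·
  (1,3): δ = 41.99°  ·
  (1,4): δ = 5.02°  ✓
  (1,5): δ = 72.76°  ·
  (2,3): δ = 116.34°  ·
  (2,4): δ = 69.34°  ·
  (2,5): δ = 1.59°  ✓
  (3,4): δ = 132.99°  ·
  (3,5): δ = 65.25°  ·
  (4,5): δ = 112.25°  ·
antipodal pairs: 3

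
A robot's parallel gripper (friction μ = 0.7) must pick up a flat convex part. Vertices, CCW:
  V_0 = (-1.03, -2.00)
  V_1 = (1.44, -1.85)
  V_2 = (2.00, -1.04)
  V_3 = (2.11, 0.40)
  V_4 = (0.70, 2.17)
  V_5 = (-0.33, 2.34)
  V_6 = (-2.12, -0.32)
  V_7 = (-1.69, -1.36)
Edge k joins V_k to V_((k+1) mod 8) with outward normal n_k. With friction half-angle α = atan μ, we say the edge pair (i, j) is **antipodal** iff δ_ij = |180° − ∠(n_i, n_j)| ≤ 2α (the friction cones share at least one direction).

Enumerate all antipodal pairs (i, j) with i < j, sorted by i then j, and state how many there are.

count = 13; pairs: (0,3), (0,4), (0,5), (1,4), (1,5), (1,6), (2,5), (2,6), (2,7), (3,6), (3,7), (4,6), (4,7)

α = atan 0.7 = 34.99°;  2α = 69.98°
n_0 = (+0.0606, -0.9982)
n_1 = (+0.8226, -0.5687)
n_2 = (+0.9971, -0.0762)
n_3 = (+0.7822, +0.6231)
n_4 = (+0.1628, +0.9867)
n_5 = (-0.8296, +0.5583)
n_6 = (-0.9241, -0.3821)
n_7 = (-0.6961, -0.7179)
  (0,1): δ = 128.13°  ·
  (0,2): δ = 97.84°  ·
  (0,3): δ = 54.93°  ✓
  (0,4): δ = 12.85°  ✓
  (0,5): δ = 52.59°  ✓
  (0,6): δ = 108.99°  ·
  (0,7): δ = 132.41°  ·
  (1,2): δ = 149.71°  ·
  (1,3): δ = 106.80°  ·
  (1,4): δ = 64.71°  ✓
  (1,5): δ = 0.72°  ✓
  (1,6): δ = 57.12°  ✓
  (1,7): δ = 80.54°  ·
  (2,3): δ = 137.09°  ·
  (2,4): δ = 95.00°  ·
  (2,5): δ = 29.57°  ✓
  (2,6): δ = 26.83°  ✓
  (2,7): δ = 50.25°  ✓
  (3,4): δ = 137.91°  ·
  (3,5): δ = 72.48°  ·
  (3,6): δ = 16.08°  ✓
  (3,7): δ = 7.34°  ✓
  (4,5): δ = 114.57°  ·
  (4,6): δ = 58.16°  ✓
  (4,7): δ = 34.75°  ✓
  (5,6): δ = 123.60°  ·
  (5,7): δ = 100.18°  ·
  (6,7): δ = 156.58°  ·
antipodal pairs: 13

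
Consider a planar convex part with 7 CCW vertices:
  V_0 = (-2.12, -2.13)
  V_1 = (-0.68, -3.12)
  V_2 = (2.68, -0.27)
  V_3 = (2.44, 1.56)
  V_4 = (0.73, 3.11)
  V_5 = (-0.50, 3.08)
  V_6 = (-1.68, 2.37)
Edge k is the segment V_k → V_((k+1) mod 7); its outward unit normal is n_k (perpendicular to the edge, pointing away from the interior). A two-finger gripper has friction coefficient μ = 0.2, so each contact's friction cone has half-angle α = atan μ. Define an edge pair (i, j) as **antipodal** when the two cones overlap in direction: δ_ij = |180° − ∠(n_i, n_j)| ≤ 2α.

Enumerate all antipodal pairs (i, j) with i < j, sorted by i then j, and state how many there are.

count = 3; pairs: (0,3), (1,5), (2,6)

α = atan 0.2 = 11.31°;  2α = 22.62°
n_0 = (-0.5665, -0.8240)
n_1 = (+0.6469, -0.7626)
n_2 = (+0.9915, +0.1300)
n_3 = (+0.6716, +0.7409)
n_4 = (-0.0244, +0.9997)
n_5 = (-0.5156, +0.8569)
n_6 = (-0.9953, +0.0973)
  (0,1): δ = 105.19°  ·
  (0,2): δ = 48.02°  ·
  (0,3): δ = 7.68°  ✓
  (0,4): δ = 35.91°  ·
  (0,5): δ = 65.54°  ·
  (0,6): δ = 118.92°  ·
  (1,2): δ = 122.83°  ·
  (1,3): δ = 82.50°  ·
  (1,4): δ = 38.91°  ·
  (1,5): δ = 9.27°  ✓
  (1,6): δ = 44.11°  ·
  (2,3): δ = 139.66°  ·
  (2,4): δ = 96.07°  ·
  (2,5): δ = 66.44°  ·
  (2,6): δ = 13.06°  ✓
  (3,4): δ = 136.41°  ·
  (3,5): δ = 106.77°  ·
  (3,6): δ = 53.39°  ·
  (4,5): δ = 150.36°  ·
  (4,6): δ = 96.98°  ·
  (5,6): δ = 126.62°  ·
antipodal pairs: 3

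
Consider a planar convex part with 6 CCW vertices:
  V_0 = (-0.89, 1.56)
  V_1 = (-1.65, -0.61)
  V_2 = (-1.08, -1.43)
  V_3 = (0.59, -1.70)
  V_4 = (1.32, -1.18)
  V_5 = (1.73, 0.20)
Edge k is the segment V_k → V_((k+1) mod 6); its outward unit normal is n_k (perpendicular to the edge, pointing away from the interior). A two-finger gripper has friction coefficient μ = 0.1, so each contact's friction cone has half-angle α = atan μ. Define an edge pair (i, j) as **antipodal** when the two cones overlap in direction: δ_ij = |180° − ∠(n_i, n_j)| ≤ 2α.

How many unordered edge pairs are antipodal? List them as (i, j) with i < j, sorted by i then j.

α = atan 0.1 = 5.71°;  2α = 11.42°
n_0 = (-0.9438, +0.3305)
n_1 = (-0.8211, -0.5708)
n_2 = (-0.1596, -0.9872)
n_3 = (+0.5802, -0.8145)
n_4 = (+0.9586, -0.2848)
n_5 = (+0.4607, +0.8875)
  (0,1): δ = 125.89°  ·
  (0,2): δ = 79.88°  ·
  (0,3): δ = 35.23°  ·
  (0,4): δ = 2.76°  ✓
  (0,5): δ = 81.87°  ·
  (1,2): δ = 133.99°  ·
  (1,3): δ = 89.34°  ·
  (1,4): δ = 51.35°  ·
  (1,5): δ = 27.76°  ·
  (2,3): δ = 135.35°  ·
  (2,4): δ = 97.36°  ·
  (2,5): δ = 18.25°  ·
  (3,4): δ = 142.01°  ·
  (3,5): δ = 62.90°  ·
  (4,5): δ = 100.89°  ·
antipodal pairs: 1

count = 1; pairs: (0,4)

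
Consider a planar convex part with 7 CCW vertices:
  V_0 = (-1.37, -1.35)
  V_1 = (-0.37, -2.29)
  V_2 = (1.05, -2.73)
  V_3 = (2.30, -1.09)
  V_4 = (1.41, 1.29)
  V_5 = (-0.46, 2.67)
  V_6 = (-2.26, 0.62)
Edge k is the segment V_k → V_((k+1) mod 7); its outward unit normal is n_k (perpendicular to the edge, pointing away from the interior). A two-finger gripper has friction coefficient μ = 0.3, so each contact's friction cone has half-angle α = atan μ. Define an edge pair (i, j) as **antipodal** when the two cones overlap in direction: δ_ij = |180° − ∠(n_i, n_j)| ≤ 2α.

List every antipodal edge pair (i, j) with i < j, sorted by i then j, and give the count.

α = atan 0.3 = 16.70°;  2α = 33.40°
n_0 = (-0.6849, -0.7286)
n_1 = (-0.2960, -0.9552)
n_2 = (+0.7953, -0.6062)
n_3 = (+0.9367, +0.3503)
n_4 = (+0.5938, +0.8046)
n_5 = (-0.7514, +0.6598)
n_6 = (-0.9113, -0.4117)
  (0,1): δ = 153.99°  ·
  (0,2): δ = 84.09°  ·
  (0,3): δ = 26.27°  ✓
  (0,4): δ = 6.80°  ✓
  (0,5): δ = 91.94°  ·
  (0,6): δ = 157.54°  ·
  (1,2): δ = 110.10°  ·
  (1,3): δ = 52.28°  ·
  (1,4): δ = 19.21°  ✓
  (1,5): δ = 65.93°  ·
  (1,6): δ = 131.53°  ·
  (2,3): δ = 122.18°  ·
  (2,4): δ = 89.11°  ·
  (2,5): δ = 3.97°  ✓
  (2,6): δ = 61.63°  ·
  (3,4): δ = 146.93°  ·
  (3,5): δ = 61.79°  ·
  (3,6): δ = 3.81°  ✓
  (4,5): δ = 94.86°  ·
  (4,6): δ = 29.26°  ✓
  (5,6): δ = 114.40°  ·
antipodal pairs: 6

count = 6; pairs: (0,3), (0,4), (1,4), (2,5), (3,6), (4,6)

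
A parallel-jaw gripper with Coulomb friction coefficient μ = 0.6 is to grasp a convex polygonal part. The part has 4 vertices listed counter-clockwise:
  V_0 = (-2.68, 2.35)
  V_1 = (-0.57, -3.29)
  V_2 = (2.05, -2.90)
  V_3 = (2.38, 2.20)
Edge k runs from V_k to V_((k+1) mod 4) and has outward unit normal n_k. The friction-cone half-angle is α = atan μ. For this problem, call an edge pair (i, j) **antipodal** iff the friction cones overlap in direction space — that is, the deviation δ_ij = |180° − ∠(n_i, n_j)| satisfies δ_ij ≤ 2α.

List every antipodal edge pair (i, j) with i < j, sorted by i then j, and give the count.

α = atan 0.6 = 30.96°;  2α = 61.93°
n_0 = (-0.9366, -0.3504)
n_1 = (+0.1472, -0.9891)
n_2 = (+0.9979, -0.0646)
n_3 = (+0.0296, +0.9996)
  (0,1): δ = 102.04°  ·
  (0,2): δ = 24.21°  ✓
  (0,3): δ = 67.79°  ·
  (1,2): δ = 102.17°  ·
  (1,3): δ = 10.16°  ✓
  (2,3): δ = 88.00°  ·
antipodal pairs: 2

count = 2; pairs: (0,2), (1,3)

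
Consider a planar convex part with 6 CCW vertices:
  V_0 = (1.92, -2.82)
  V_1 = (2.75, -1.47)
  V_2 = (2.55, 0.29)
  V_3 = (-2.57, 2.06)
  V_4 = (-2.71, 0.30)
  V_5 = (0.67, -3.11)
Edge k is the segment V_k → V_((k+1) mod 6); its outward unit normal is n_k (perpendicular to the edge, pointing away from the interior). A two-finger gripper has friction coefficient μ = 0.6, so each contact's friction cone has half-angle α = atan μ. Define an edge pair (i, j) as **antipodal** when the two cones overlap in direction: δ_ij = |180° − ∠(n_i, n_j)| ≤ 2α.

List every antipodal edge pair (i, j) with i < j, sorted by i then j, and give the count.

α = atan 0.6 = 30.96°;  2α = 61.93°
n_0 = (+0.8519, -0.5237)
n_1 = (+0.9936, +0.1129)
n_2 = (+0.3267, +0.9451)
n_3 = (-0.9969, +0.0793)
n_4 = (-0.7102, -0.7040)
n_5 = (+0.2260, -0.9741)
  (0,1): δ = 141.93°  ·
  (0,2): δ = 77.49°  ·
  (0,3): δ = 27.04°  ✓
  (0,4): δ = 76.33°  ·
  (0,5): δ = 134.65°  ·
  (1,2): δ = 115.55°  ·
  (1,3): δ = 11.03°  ✓
  (1,4): δ = 38.26°  ✓
  (1,5): δ = 96.58°  ·
  (2,3): δ = 75.48°  ·
  (2,4): δ = 26.18°  ✓
  (2,5): δ = 32.13°  ✓
  (3,4): δ = 130.71°  ·
  (3,5): δ = 72.39°  ·
  (4,5): δ = 121.69°  ·
antipodal pairs: 5

count = 5; pairs: (0,3), (1,3), (1,4), (2,4), (2,5)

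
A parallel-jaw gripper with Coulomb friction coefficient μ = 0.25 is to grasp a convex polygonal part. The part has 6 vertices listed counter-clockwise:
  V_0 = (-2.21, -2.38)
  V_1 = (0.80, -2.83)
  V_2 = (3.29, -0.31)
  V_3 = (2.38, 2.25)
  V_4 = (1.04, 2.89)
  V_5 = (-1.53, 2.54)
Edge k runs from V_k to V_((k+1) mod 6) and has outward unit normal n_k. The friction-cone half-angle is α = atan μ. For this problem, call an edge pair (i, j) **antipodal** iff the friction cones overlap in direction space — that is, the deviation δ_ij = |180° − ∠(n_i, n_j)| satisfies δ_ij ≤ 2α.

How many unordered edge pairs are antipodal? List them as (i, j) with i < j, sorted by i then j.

count = 3; pairs: (0,3), (0,4), (2,5)

α = atan 0.25 = 14.04°;  2α = 28.07°
n_0 = (-0.1479, -0.9890)
n_1 = (+0.7113, -0.7029)
n_2 = (+0.9422, +0.3349)
n_3 = (+0.4310, +0.9024)
n_4 = (-0.1349, +0.9909)
n_5 = (-0.9906, +0.1369)
  (0,1): δ = 126.15°  ·
  (0,2): δ = 61.93°  ·
  (0,3): δ = 17.03°  ✓
  (0,4): δ = 16.26°  ✓
  (0,5): δ = 90.63°  ·
  (1,2): δ = 115.77°  ·
  (1,3): δ = 70.87°  ·
  (1,4): δ = 37.59°  ·
  (1,5): δ = 36.79°  ·
  (2,3): δ = 135.10°  ·
  (2,4): δ = 101.81°  ·
  (2,5): δ = 27.44°  ✓
  (3,4): δ = 146.72°  ·
  (3,5): δ = 72.34°  ·
  (4,5): δ = 105.62°  ·
antipodal pairs: 3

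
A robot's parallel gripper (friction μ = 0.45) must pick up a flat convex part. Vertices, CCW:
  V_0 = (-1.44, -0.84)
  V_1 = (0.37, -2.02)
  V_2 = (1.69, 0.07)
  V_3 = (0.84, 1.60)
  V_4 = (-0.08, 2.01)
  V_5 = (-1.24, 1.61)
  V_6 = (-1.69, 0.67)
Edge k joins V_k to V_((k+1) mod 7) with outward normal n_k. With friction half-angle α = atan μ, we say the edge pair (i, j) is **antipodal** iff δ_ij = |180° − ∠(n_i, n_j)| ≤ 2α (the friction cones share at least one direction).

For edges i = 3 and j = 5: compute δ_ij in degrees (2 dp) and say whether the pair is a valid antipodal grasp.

α = atan 0.45 = 24.23°;  2α = 48.46°
edge 3: e_3 = (-0.92, +0.41);  n_3 = (+0.4071, +0.9134)
edge 5: e_5 = (-0.45, -0.94);  n_5 = (-0.9020, +0.4318)
∠(n_3, n_5) = 88.44°
δ = |180° − 88.44°| = 91.56°
91.56° > 2α = 48.46°  →  invalid

δ = 91.56°, invalid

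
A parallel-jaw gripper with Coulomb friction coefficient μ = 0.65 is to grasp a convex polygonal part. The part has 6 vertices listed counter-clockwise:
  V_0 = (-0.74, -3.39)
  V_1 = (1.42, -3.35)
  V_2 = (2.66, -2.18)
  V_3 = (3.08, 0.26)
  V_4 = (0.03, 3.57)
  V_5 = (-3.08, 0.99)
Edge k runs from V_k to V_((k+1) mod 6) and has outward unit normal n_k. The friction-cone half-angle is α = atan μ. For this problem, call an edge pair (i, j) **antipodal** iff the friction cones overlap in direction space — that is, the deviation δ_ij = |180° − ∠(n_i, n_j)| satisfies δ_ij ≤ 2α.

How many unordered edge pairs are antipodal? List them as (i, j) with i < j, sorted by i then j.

count = 6; pairs: (0,3), (0,4), (1,4), (2,4), (2,5), (3,5)

α = atan 0.65 = 33.02°;  2α = 66.05°
n_0 = (+0.0185, -0.9998)
n_1 = (+0.6863, -0.7273)
n_2 = (+0.9855, -0.1696)
n_3 = (+0.7354, +0.6776)
n_4 = (-0.6385, +0.7696)
n_5 = (-0.8820, -0.4712)
  (0,1): δ = 137.72°  ·
  (0,2): δ = 100.83°  ·
  (0,3): δ = 48.40°  ✓
  (0,4): δ = 38.62°  ✓
  (0,5): δ = 117.05°  ·
  (1,2): δ = 143.10°  ·
  (1,3): δ = 90.68°  ·
  (1,4): δ = 3.66°  ✓
  (1,5): δ = 74.78°  ·
  (2,3): δ = 127.57°  ·
  (2,4): δ = 40.55°  ✓
  (2,5): δ = 37.88°  ✓
  (3,4): δ = 92.98°  ·
  (3,5): δ = 14.55°  ✓
  (4,5): δ = 101.57°  ·
antipodal pairs: 6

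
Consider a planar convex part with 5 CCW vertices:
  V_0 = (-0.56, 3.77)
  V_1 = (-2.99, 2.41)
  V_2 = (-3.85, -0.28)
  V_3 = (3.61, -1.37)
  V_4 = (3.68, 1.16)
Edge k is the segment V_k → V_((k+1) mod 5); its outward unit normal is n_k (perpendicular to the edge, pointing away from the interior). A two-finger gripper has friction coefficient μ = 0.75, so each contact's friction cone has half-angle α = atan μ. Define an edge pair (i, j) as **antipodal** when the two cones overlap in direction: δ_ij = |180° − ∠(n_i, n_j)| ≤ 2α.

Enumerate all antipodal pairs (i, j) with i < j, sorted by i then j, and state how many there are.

α = atan 0.75 = 36.87°;  2α = 73.74°
n_0 = (-0.4884, +0.8726)
n_1 = (-0.9525, +0.3045)
n_2 = (-0.1446, -0.9895)
n_3 = (+0.9996, -0.0277)
n_4 = (+0.5242, +0.8516)
  (0,1): δ = 136.96°  ·
  (0,2): δ = 37.55°  ✓
  (0,3): δ = 59.18°  ✓
  (0,4): δ = 119.15°  ·
  (1,2): δ = 80.58°  ·
  (1,3): δ = 16.14°  ✓
  (1,4): δ = 76.11°  ·
  (2,3): δ = 83.27°  ·
  (2,4): δ = 23.30°  ✓
  (3,4): δ = 120.03°  ·
antipodal pairs: 4

count = 4; pairs: (0,2), (0,3), (1,3), (2,4)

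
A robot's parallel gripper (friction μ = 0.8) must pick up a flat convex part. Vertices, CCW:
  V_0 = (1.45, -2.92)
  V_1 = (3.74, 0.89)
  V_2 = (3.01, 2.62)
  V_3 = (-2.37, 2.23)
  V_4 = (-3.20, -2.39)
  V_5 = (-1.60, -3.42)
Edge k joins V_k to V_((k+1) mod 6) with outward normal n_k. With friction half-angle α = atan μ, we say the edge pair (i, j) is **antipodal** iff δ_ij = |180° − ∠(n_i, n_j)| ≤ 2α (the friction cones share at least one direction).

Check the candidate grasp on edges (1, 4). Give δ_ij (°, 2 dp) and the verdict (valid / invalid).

δ = 34.35°, valid

α = atan 0.8 = 38.66°;  2α = 77.32°
edge 1: e_1 = (-0.73, +1.73);  n_1 = (+0.9213, +0.3888)
edge 4: e_4 = (+1.60, -1.03);  n_4 = (-0.5413, -0.8408)
∠(n_1, n_4) = 145.65°
δ = |180° − 145.65°| = 34.35°
34.35° ≤ 2α = 77.32°  →  valid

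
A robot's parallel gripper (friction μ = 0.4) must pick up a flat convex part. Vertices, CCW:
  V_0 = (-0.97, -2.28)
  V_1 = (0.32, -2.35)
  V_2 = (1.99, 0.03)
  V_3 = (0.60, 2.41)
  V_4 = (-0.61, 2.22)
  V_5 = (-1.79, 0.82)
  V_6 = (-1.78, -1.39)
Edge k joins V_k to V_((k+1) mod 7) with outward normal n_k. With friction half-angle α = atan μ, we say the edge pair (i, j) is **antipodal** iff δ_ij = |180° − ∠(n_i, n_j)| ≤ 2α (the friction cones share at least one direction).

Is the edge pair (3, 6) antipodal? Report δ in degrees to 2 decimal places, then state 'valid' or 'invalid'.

δ = 56.62°, invalid

α = atan 0.4 = 21.80°;  2α = 43.60°
edge 3: e_3 = (-1.21, -0.19);  n_3 = (-0.1551, +0.9879)
edge 6: e_6 = (+0.81, -0.89);  n_6 = (-0.7396, -0.6731)
∠(n_3, n_6) = 123.38°
δ = |180° − 123.38°| = 56.62°
56.62° > 2α = 43.60°  →  invalid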